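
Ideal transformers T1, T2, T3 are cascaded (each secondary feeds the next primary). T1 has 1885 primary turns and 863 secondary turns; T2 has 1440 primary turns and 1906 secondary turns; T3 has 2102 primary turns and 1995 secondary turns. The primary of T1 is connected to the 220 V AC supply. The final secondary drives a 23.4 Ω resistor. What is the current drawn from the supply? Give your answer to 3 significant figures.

After T1: V = 220.00 × 863/1885 = 100.72 V.
After T2: V = 100.72 × 1906/1440 = 133.32 V.
After T3: V = 133.32 × 1995/2102 = 126.53 V.
I_load = 126.53/23.4 = 5.4073 A, so P_out = 126.53 × 5.4073 = 684.18 W.
All ideal ⇒ P_in = P_out, so I_supply = 684.18/220 = 3.11 A.

I_supply ≈ 3.11 A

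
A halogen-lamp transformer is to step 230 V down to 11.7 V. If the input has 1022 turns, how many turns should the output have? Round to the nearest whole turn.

N_out/N_in = V_out/V_in, so N_out = 1022 × 11.7/230 = 52.0 ≈ 52 turns.

N_out = 52 turns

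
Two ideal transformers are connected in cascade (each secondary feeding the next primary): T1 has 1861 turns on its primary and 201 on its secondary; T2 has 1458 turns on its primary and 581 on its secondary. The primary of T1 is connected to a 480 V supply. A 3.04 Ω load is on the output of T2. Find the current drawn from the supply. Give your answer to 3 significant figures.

Secondary of T1: V = 480.00 × 201/1861 = 51.843 V.
Secondary of T2: V = 51.843 × 581/1458 = 20.659 V.
I_load = 20.659/3.04 = 6.7957 A, so P_out = 20.659 × 6.7957 = 140.39 W.
All ideal ⇒ P_in = P_out, so I_supply = 140.39/480 = 0.292 A.

I_supply ≈ 0.292 A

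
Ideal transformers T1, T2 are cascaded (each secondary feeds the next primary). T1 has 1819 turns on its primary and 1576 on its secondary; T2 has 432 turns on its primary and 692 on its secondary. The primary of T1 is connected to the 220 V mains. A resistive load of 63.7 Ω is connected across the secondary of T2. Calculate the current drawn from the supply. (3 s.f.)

After T1: V = 220.00 × 1576/1819 = 190.61 V.
After T2: V = 190.61 × 692/432 = 305.33 V.
I_load = 305.33/63.7 = 4.7932 A, so P_out = 305.33 × 4.7932 = 1463.5 W.
All ideal ⇒ P_in = P_out, so I_supply = 1463.5/220 = 6.65 A.

I_supply ≈ 6.65 A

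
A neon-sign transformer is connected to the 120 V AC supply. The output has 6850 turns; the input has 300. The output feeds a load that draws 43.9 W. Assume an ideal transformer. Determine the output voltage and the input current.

V_out = V_in × N_out/N_in = 120 × 6850/300 = 2740.0 V.
I_out = P/V_out = 43.9/2740.0 = 0.016022 A.
I_in = I_out × N_out/N_in = 0.016022 × 6850/300 = 0.366 A.

V_out ≈ 2740 V, I_in ≈ 0.366 A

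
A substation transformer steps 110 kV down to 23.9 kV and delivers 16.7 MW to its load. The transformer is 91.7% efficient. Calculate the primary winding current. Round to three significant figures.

P_in = P_out/η = 1.67×10^7/0.917 = 1.8212×10^7 W.
I_p = P_in/V_p = 1.8212×10^7/110000 = 166 A.

I_p ≈ 166 A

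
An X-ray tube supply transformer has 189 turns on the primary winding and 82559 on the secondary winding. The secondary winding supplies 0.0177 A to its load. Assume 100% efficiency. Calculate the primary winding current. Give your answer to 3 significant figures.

I_p ≈ 7.73 A

For an ideal transformer I_p/I_s = N_s/N_p, so I_p = 0.0177 × 82559/189 = 7.73 A.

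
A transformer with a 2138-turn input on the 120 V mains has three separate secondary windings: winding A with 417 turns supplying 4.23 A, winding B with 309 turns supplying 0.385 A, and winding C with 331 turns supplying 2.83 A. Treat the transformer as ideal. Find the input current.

V_A = 120 × 417/2138 = 23.405 V; V_B = 120 × 309/2138 = 17.343 V; V_C = 120 × 331/2138 = 18.578 V.
P_out = V_A I_A + V_B I_B + V_C I_C = 23.405×4.23 + 17.343×0.385 + 18.578×2.83 = 99.003 + 6.6772 + 52.576 = 158.26 W.
Ideal ⇒ P_in = P_out, so I_in = P_out/V_in = 158.26/120 = 1.32 A.

I_in ≈ 1.32 A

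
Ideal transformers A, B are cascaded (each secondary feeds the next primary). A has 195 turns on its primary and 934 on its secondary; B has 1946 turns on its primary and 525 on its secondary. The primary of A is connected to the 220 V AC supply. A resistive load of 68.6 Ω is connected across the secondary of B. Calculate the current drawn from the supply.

I_supply ≈ 5.35 A

After A: V = 220.00 × 934/195 = 1053.7 V.
After B: V = 1053.7 × 525/1946 = 284.28 V.
I_load = 284.28/68.6 = 4.1441 A, so P_out = 284.28 × 4.1441 = 1178.1 W.
All ideal ⇒ P_in = P_out, so I_supply = 1178.1/220 = 5.35 A.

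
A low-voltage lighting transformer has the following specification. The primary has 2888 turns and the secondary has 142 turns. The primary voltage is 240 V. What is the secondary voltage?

V_s/V_p = N_s/N_p, so V_s = 240 × 142/2888 = 11.8 V.

V_s ≈ 11.8 V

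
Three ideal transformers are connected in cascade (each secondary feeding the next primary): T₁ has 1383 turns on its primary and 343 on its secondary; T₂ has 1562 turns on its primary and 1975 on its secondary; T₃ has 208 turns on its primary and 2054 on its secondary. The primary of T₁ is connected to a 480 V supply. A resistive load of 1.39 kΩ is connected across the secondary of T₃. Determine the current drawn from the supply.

Secondary of T₁: V = 480.00 × 343/1383 = 119.05 V.
Secondary of T₂: V = 119.05 × 1975/1562 = 150.52 V.
Secondary of T₃: V = 150.52 × 2054/208 = 1486.4 V.
I_load = 1486.4/1390 = 1.0694 A, so P_out = 1486.4 × 1.0694 = 1589.5 W.
All ideal ⇒ P_in = P_out, so I_supply = 1589.5/480 = 3.31 A.

I_supply ≈ 3.31 A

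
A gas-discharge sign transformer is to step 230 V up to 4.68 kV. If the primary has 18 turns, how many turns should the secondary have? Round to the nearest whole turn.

N_s = 366 turns

N_s/N_p = V_s/V_p, so N_s = 18 × 4680/230 = 366.3 ≈ 366 turns.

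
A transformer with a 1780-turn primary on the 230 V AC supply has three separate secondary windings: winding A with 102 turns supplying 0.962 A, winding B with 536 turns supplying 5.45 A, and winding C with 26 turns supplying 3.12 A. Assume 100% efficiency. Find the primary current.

V_A = 230 × 102/1780 = 13.180 V; V_B = 230 × 536/1780 = 69.258 V; V_C = 230 × 26/1780 = 3.3596 V.
P_out = V_A I_A + V_B I_B + V_C I_C = 13.180×0.962 + 69.258×5.45 + 3.3596×3.12 = 12.679 + 377.46 + 10.482 = 400.62 W.
Ideal ⇒ P_in = P_out, so I_p = P_out/V_p = 400.62/230 = 1.74 A.

I_p ≈ 1.74 A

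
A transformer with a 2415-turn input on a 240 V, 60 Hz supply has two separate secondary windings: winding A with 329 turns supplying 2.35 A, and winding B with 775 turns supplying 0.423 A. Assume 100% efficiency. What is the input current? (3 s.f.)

I_in ≈ 0.456 A

V_A = 240 × 329/2415 = 32.696 V; V_B = 240 × 775/2415 = 77.019 V.
P_out = V_A I_A + V_B I_B = 32.696×2.35 + 77.019×0.423 = 76.835 + 32.579 = 109.41 W.
Ideal ⇒ P_in = P_out, so I_in = P_out/V_in = 109.41/240 = 0.456 A.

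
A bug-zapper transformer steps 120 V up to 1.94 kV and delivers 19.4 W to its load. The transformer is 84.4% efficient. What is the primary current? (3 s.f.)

I_p ≈ 0.192 A

P_in = P_out/η = 19.4/0.844 = 22.986 W.
I_p = P_in/V_p = 22.986/120 = 0.192 A.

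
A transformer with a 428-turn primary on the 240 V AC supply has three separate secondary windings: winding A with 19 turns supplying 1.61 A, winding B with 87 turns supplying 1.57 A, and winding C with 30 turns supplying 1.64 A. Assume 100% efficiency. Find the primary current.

V_A = 240 × 19/428 = 10.654 V; V_B = 240 × 87/428 = 48.785 V; V_C = 240 × 30/428 = 16.822 V.
P_out = V_A I_A + V_B I_B + V_C I_C = 10.654×1.61 + 48.785×1.57 + 16.822×1.64 = 17.153 + 76.593 + 27.589 = 121.33 W.
Ideal ⇒ P_in = P_out, so I_p = P_out/V_p = 121.33/240 = 0.506 A.

I_p ≈ 0.506 A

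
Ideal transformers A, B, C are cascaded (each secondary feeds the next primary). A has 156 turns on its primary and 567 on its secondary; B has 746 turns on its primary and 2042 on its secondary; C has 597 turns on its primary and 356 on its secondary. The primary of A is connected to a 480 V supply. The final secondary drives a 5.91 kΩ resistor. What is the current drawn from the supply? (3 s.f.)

Secondary of A: V = 480.00 × 567/156 = 1744.6 V.
Secondary of B: V = 1744.6 × 2042/746 = 4775.5 V.
Secondary of C: V = 4775.5 × 356/597 = 2847.7 V.
I_load = 2847.7/5910 = 0.48184 A, so P_out = 2847.7 × 0.48184 = 1372.1 W.
All ideal ⇒ P_in = P_out, so I_supply = 1372.1/480 = 2.86 A.

I_supply ≈ 2.86 A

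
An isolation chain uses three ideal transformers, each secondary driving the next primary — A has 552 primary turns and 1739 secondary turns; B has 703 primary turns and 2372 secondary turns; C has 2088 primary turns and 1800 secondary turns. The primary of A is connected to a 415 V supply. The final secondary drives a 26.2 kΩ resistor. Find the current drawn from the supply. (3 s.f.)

I_supply ≈ 1.33 A

After A: V = 415.00 × 1739/552 = 1307.4 V.
After B: V = 1307.4 × 2372/703 = 4411.3 V.
After C: V = 4411.3 × 1800/2088 = 3802.9 V.
I_load = 3802.9/26200 = 0.14515 A, so P_out = 3802.9 × 0.14515 = 551.97 W.
All ideal ⇒ P_in = P_out, so I_supply = 551.97/415 = 1.33 A.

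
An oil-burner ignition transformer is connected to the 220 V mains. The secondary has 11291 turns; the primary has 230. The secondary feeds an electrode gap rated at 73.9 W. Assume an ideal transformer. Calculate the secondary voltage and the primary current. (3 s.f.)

V_s = V_p × N_s/N_p = 220 × 11291/230 = 10800 V.
I_s = P/V_s = 73.9/10800 = 0.0068425 A.
I_p = I_s × N_s/N_p = 0.0068425 × 11291/230 = 0.336 A.

V_s ≈ 10800 V, I_p ≈ 0.336 A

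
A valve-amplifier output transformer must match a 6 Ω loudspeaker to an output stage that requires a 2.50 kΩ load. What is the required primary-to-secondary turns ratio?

N_p/N_s ≈ 20.4

Z_p/Z_s = (N_p/N_s)², so N_p/N_s = √(2500/6) = √417 = 20.4.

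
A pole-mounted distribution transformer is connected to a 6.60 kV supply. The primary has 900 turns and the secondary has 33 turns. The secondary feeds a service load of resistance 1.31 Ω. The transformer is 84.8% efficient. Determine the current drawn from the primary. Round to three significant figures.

I_p ≈ 7.99 A

V_s = 6600 × 33/900 = 242.00 V.
I_s = V_s/R = 242.00/1.31 = 184.73 A.
P_out = V_s I_s = 242.00 × 184.73 = 44705 W.
P_in = P_out/η = 44705/0.848 = 52719 W.
I_p = P_in/V_p = 52719/6600 = 7.99 A.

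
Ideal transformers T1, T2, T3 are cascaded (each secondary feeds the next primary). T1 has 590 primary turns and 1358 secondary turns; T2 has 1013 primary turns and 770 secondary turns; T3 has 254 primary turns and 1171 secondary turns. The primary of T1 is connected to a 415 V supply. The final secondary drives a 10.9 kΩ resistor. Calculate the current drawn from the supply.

I_supply ≈ 2.48 A

Secondary of T1: V = 415.00 × 1358/590 = 955.20 V.
Secondary of T2: V = 955.20 × 770/1013 = 726.07 V.
Secondary of T3: V = 726.07 × 1171/254 = 3347.3 V.
I_load = 3347.3/10900 = 0.30710 A, so P_out = 3347.3 × 0.30710 = 1028.0 W.
All ideal ⇒ P_in = P_out, so I_supply = 1028.0/415 = 2.48 A.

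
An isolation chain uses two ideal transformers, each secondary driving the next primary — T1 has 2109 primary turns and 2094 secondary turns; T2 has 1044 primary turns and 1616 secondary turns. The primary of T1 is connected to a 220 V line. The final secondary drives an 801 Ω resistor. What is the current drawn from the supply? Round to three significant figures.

After T1: V = 220.00 × 2094/2109 = 218.44 V.
After T2: V = 218.44 × 1616/1044 = 338.11 V.
I_load = 338.11/801 = 0.42212 A, so P_out = 338.11 × 0.42212 = 142.72 W.
All ideal ⇒ P_in = P_out, so I_supply = 142.72/220 = 0.649 A.

I_supply ≈ 0.649 A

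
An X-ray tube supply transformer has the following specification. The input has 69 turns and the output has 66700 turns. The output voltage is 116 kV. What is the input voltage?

V_in/V_out = N_in/N_out, so V_in = 116000 × 69/66700 = 120 V.

V_in ≈ 120 V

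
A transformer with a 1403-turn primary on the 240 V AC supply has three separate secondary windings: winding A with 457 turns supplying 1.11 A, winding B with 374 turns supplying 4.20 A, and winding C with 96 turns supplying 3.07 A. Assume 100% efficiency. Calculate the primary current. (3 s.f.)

V_A = 240 × 457/1403 = 78.175 V; V_B = 240 × 374/1403 = 63.977 V; V_C = 240 × 96/1403 = 16.422 V.
P_out = V_A I_A + V_B I_B + V_C I_C = 78.175×1.11 + 63.977×4.20 + 16.422×3.07 = 86.775 + 268.70 + 50.415 = 405.89 W.
Ideal ⇒ P_in = P_out, so I_p = P_out/V_p = 405.89/240 = 1.69 A.

I_p ≈ 1.69 A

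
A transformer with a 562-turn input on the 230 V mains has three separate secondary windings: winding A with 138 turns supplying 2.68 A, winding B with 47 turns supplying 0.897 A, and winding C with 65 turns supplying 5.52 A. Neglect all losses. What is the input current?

V_A = 230 × 138/562 = 56.477 V; V_B = 230 × 47/562 = 19.235 V; V_C = 230 × 65/562 = 26.601 V.
P_out = V_A I_A + V_B I_B + V_C I_C = 56.477×2.68 + 19.235×0.897 + 26.601×5.52 = 151.36 + 17.254 + 146.84 = 315.45 W.
Ideal ⇒ P_in = P_out, so I_in = P_out/V_in = 315.45/230 = 1.37 A.

I_in ≈ 1.37 A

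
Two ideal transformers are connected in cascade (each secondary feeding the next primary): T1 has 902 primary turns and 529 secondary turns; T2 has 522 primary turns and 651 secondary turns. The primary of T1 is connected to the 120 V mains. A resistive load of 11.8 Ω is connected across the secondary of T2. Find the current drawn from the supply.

After T1: V = 120.00 × 529/902 = 70.377 V.
After T2: V = 70.377 × 651/522 = 87.769 V.
I_load = 87.769/11.8 = 7.4380 A, so P_out = 87.769 × 7.4380 = 652.83 W.
All ideal ⇒ P_in = P_out, so I_supply = 652.83/120 = 5.44 A.

I_supply ≈ 5.44 A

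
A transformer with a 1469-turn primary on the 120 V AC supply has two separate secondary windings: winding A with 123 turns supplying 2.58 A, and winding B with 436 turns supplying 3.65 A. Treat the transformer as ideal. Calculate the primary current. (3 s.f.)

I_p ≈ 1.30 A

V_A = 120 × 123/1469 = 10.048 V; V_B = 120 × 436/1469 = 35.616 V.
P_out = V_A I_A + V_B I_B = 10.048×2.58 + 35.616×3.65 = 25.923 + 130.00 = 155.92 W.
Ideal ⇒ P_in = P_out, so I_p = P_out/V_p = 155.92/120 = 1.30 A.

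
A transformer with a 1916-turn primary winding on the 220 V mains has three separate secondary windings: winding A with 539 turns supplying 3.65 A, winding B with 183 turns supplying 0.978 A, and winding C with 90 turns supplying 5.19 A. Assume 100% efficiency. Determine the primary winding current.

V_A = 220 × 539/1916 = 61.889 V; V_B = 220 × 183/1916 = 21.013 V; V_C = 220 × 90/1916 = 10.334 V.
P_out = V_A I_A + V_B I_B + V_C I_C = 61.889×3.65 + 21.013×0.978 + 10.334×5.19 = 225.90 + 20.550 + 53.634 = 300.08 W.
Ideal ⇒ P_in = P_out, so I_p = P_out/V_p = 300.08/220 = 1.36 A.

I_p ≈ 1.36 A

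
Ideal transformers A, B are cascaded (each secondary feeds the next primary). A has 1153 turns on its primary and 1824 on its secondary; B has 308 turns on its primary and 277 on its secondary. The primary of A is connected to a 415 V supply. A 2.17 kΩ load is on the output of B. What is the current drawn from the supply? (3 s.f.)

Secondary of A: V = 415.00 × 1824/1153 = 656.51 V.
Secondary of B: V = 656.51 × 277/308 = 590.44 V.
I_load = 590.44/2170 = 0.27209 A, so P_out = 590.44 × 0.27209 = 160.65 W.
All ideal ⇒ P_in = P_out, so I_supply = 160.65/415 = 0.387 A.

I_supply ≈ 0.387 A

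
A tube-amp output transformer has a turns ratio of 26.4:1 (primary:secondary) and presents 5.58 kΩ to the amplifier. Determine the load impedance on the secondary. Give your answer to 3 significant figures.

Z_s ≈ 8.01 Ω

Z_s = Z_p/(N_p/N_s)² = 5580/26.4² = 8.01 Ω.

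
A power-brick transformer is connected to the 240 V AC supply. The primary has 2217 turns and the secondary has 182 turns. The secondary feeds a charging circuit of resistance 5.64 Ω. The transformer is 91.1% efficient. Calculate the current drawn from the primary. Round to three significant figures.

V_s = 240 × 182/2217 = 19.702 V.
I_s = V_s/R = 19.702/5.64 = 3.4933 A.
P_out = V_s I_s = 19.702 × 3.4933 = 68.826 W.
P_in = P_out/η = 68.826/0.911 = 75.550 W.
I_p = P_in/V_p = 75.550/240 = 0.315 A.

I_p ≈ 0.315 A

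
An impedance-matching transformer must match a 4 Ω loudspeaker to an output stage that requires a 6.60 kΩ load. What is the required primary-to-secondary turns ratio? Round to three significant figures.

N_p/N_s ≈ 40.6

Z_p/Z_s = (N_p/N_s)², so N_p/N_s = √(6600/4) = √1650 = 40.6.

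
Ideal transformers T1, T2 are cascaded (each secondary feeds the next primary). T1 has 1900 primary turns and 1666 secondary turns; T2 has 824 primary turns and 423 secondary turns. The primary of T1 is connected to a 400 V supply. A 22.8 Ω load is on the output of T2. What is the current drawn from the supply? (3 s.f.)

After T1: V = 400.00 × 1666/1900 = 350.74 V.
After T2: V = 350.74 × 423/824 = 180.05 V.
I_load = 180.05/22.8 = 7.8970 A, so P_out = 180.05 × 7.8970 = 1421.9 W.
All ideal ⇒ P_in = P_out, so I_supply = 1421.9/400 = 3.55 A.

I_supply ≈ 3.55 A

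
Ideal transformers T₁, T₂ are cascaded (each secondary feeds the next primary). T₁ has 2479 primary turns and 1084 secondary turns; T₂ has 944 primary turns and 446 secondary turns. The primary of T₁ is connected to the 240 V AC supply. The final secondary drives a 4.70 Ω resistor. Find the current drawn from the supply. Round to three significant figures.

After T₁: V = 240.00 × 1084/2479 = 104.95 V.
After T₂: V = 104.95 × 446/944 = 49.582 V.
I_load = 49.582/4.70 = 10.549 A, so P_out = 49.582 × 10.549 = 523.07 W.
All ideal ⇒ P_in = P_out, so I_supply = 523.07/240 = 2.18 A.

I_supply ≈ 2.18 A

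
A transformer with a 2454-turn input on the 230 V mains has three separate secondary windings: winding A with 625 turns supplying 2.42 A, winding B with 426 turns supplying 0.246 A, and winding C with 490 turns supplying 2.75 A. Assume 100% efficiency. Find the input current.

I_in ≈ 1.21 A

V_A = 230 × 625/2454 = 58.578 V; V_B = 230 × 426/2454 = 39.927 V; V_C = 230 × 490/2454 = 45.925 V.
P_out = V_A I_A + V_B I_B + V_C I_C = 58.578×2.42 + 39.927×0.246 + 45.925×2.75 = 141.76 + 9.8220 + 126.29 = 277.87 W.
Ideal ⇒ P_in = P_out, so I_in = P_out/V_in = 277.87/230 = 1.21 A.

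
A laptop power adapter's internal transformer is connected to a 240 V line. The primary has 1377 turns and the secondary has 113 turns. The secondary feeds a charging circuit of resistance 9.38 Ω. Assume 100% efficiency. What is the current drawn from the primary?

V_s = V_p × N_s/N_p = 240 × 113/1377 = 19.695 V.
I_s = V_s/R = 19.695/9.38 = 2.0997 A.
For an ideal transformer I_p N_p = I_s N_s, so I_p = 2.0997 × 113/1377 = 0.172 A.

I_p ≈ 0.172 A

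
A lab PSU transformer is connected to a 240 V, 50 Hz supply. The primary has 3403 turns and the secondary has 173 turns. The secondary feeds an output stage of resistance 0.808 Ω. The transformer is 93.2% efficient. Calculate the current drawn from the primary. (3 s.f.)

I_p ≈ 0.824 A

V_s = 240 × 173/3403 = 12.201 V.
I_s = V_s/R = 12.201/0.808 = 15.100 A.
P_out = V_s I_s = 12.201 × 15.100 = 184.24 W.
P_in = P_out/η = 184.24/0.932 = 197.68 W.
I_p = P_in/V_p = 197.68/240 = 0.824 A.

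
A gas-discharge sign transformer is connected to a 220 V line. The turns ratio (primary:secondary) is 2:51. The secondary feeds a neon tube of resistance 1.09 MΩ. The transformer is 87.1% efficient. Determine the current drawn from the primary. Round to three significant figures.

V_s = 220 × 51/2 = 5610.0 V.
I_s = V_s/R = 5610.0/(1.09×10^6) = 0.0051468 A.
P_out = V_s I_s = 5610.0 × 0.0051468 = 28.873 W.
P_in = P_out/η = 28.873/0.871 = 33.150 W.
I_p = P_in/V_p = 33.150/220 = 0.151 A.

I_p ≈ 0.151 A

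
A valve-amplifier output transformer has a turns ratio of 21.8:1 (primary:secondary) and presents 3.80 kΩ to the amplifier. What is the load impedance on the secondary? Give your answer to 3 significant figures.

Z_s ≈ 8.00 Ω

Z_s = Z_p/(N_p/N_s)² = 3800/21.8² = 8.00 Ω.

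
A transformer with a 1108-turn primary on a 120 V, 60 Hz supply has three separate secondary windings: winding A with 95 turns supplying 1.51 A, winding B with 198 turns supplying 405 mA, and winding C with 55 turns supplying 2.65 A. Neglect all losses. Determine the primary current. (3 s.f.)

V_A = 120 × 95/1108 = 10.289 V; V_B = 120 × 198/1108 = 21.444 V; V_C = 120 × 55/1108 = 5.9567 V.
P_out = V_A I_A + V_B I_B + V_C I_C = 10.289×1.51 + 21.444×0.405 + 5.9567×2.65 = 15.536 + 8.6848 + 15.785 = 40.006 W.
Ideal ⇒ P_in = P_out, so I_p = P_out/V_p = 40.006/120 = 0.333 A.

I_p ≈ 0.333 A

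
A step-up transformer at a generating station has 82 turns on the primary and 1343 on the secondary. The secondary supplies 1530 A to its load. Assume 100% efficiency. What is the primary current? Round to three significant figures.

I_p ≈ 25100 A

For an ideal transformer I_p/I_s = N_s/N_p, so I_p = 1530 × 1343/82 = 25100 A.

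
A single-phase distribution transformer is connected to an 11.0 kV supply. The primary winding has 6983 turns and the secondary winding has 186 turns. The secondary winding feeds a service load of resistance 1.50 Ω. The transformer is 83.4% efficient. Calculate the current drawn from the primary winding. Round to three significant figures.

V_s = 11000 × 186/6983 = 293.00 V.
I_s = V_s/R = 293.00/1.50 = 195.33 A.
P_out = V_s I_s = 293.00 × 195.33 = 57232 W.
P_in = P_out/η = 57232/0.834 = 68623 W.
I_p = P_in/V_p = 68623/11000 = 6.24 A.

I_p ≈ 6.24 A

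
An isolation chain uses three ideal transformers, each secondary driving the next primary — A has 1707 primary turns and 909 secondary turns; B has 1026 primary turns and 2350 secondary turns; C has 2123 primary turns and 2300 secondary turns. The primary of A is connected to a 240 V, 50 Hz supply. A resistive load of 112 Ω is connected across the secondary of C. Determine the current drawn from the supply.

I_supply ≈ 3.74 A

After A: V = 240.00 × 909/1707 = 127.80 V.
After B: V = 127.80 × 2350/1026 = 292.73 V.
After C: V = 292.73 × 2300/2123 = 317.13 V.
I_load = 317.13/112 = 2.8315 A, so P_out = 317.13 × 2.8315 = 897.97 W.
All ideal ⇒ P_in = P_out, so I_supply = 897.97/240 = 3.74 A.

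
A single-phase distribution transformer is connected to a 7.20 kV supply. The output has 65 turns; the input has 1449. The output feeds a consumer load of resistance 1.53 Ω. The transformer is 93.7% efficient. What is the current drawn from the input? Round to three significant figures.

I_in ≈ 10.1 A

V_out = 7200 × 65/1449 = 322.98 V.
I_out = V_out/R = 322.98/1.53 = 211.10 A.
P_out = V_out I_out = 322.98 × 211.10 = 68181 W.
P_in = P_out/η = 68181/0.937 = 72765 W.
I_in = P_in/V_in = 72765/7200 = 10.1 A.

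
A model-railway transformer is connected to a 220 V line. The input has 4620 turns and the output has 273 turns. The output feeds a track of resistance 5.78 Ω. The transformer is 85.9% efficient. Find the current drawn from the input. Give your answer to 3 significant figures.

V_out = 220 × 273/4620 = 13.000 V.
I_out = V_out/R = 13.000/5.78 = 2.2491 A.
P_out = V_out I_out = 13.000 × 2.2491 = 29.239 W.
P_in = P_out/η = 29.239/0.859 = 34.038 W.
I_in = P_in/V_in = 34.038/220 = 0.155 A.

I_in ≈ 0.155 A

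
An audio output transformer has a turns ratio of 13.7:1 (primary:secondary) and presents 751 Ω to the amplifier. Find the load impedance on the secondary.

Z_s ≈ 4.00 Ω

Z_s = Z_p/(N_p/N_s)² = 751/13.7² = 4.00 Ω.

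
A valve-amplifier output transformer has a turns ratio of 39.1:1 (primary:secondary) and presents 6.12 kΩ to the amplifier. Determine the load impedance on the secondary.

Z_s = Z_p/(N_p/N_s)² = 6120/39.1² = 4.00 Ω.

Z_s ≈ 4.00 Ω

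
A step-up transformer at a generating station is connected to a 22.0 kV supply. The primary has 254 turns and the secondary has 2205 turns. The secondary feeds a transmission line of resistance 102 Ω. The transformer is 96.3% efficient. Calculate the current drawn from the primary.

V_s = 22000 × 2205/254 = 190980 V.
I_s = V_s/R = 190980/102 = 1872.4 A.
P_out = V_s I_s = 190980 × 1872.4 = 3.5760×10^8 W.
P_in = P_out/η = 3.5760×10^8/0.963 = 3.7134×10^8 W.
I_p = P_in/V_p = 3.7134×10^8/22000 = 16900 A.

I_p ≈ 16900 A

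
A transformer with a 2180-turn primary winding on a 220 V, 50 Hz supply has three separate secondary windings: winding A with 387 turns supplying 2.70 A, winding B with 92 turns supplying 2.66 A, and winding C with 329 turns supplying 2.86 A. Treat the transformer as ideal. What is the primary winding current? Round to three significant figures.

V_A = 220 × 387/2180 = 39.055 V; V_B = 220 × 92/2180 = 9.2844 V; V_C = 220 × 329/2180 = 33.202 V.
P_out = V_A I_A + V_B I_B + V_C I_C = 39.055×2.70 + 9.2844×2.66 + 33.202×2.86 = 105.45 + 24.697 + 94.957 = 225.10 W.
Ideal ⇒ P_in = P_out, so I_p = P_out/V_p = 225.10/220 = 1.02 A.

I_p ≈ 1.02 A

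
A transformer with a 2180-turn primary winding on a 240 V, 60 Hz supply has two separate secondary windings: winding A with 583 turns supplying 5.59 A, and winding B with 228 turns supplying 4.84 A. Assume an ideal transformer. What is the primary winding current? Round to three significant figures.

I_p ≈ 2.00 A

V_A = 240 × 583/2180 = 64.183 V; V_B = 240 × 228/2180 = 25.101 V.
P_out = V_A I_A + V_B I_B = 64.183×5.59 + 25.101×4.84 = 358.79 + 121.49 = 480.27 W.
Ideal ⇒ P_in = P_out, so I_p = P_out/V_p = 480.27/240 = 2.00 A.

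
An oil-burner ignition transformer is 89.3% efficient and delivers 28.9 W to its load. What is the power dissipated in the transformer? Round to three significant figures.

P_in = P_out/η = 28.9/0.893 = 32.3628 W.
P_loss = P_in − P_out = 32.3628 − 28.9 = 3.46 W.

P_loss ≈ 3.46 W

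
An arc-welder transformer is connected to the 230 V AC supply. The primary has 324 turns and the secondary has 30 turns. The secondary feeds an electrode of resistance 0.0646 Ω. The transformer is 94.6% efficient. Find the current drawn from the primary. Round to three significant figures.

V_s = 230 × 30/324 = 21.296 V.
I_s = V_s/R = 21.296/0.0646 = 329.66 A.
P_out = V_s I_s = 21.296 × 329.66 = 7020.6 W.
P_in = P_out/η = 7020.6/0.946 = 7421.4 W.
I_p = P_in/V_p = 7421.4/230 = 32.3 A.

I_p ≈ 32.3 A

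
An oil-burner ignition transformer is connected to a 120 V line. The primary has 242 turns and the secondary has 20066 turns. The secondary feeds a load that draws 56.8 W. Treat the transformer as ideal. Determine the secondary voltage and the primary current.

V_s = V_p × N_s/N_p = 120 × 20066/242 = 9950.1 V.
I_s = P/V_s = 56.8/9950.1 = 0.0057085 A.
I_p = I_s × N_s/N_p = 0.0057085 × 20066/242 = 0.473 A.

V_s ≈ 9950 V, I_p ≈ 0.473 A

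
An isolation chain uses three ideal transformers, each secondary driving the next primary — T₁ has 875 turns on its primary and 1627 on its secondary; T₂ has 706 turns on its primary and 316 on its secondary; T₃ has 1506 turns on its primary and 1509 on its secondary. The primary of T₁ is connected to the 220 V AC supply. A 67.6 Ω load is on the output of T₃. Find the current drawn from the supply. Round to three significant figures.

I_supply ≈ 2.26 A

Secondary of T₁: V = 220.00 × 1627/875 = 409.07 V.
Secondary of T₂: V = 409.07 × 316/706 = 183.10 V.
Secondary of T₃: V = 183.10 × 1509/1506 = 183.46 V.
I_load = 183.46/67.6 = 2.7140 A, so P_out = 183.46 × 2.7140 = 497.91 W.
All ideal ⇒ P_in = P_out, so I_supply = 497.91/220 = 2.26 A.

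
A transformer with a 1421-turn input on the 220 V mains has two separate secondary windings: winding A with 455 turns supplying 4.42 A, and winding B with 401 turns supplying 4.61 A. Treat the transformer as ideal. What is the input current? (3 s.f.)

V_A = 220 × 455/1421 = 70.443 V; V_B = 220 × 401/1421 = 62.083 V.
P_out = V_A I_A + V_B I_B = 70.443×4.42 + 62.083×4.61 = 311.36 + 286.20 = 597.56 W.
Ideal ⇒ P_in = P_out, so I_in = P_out/V_in = 597.56/220 = 2.72 A.

I_in ≈ 2.72 A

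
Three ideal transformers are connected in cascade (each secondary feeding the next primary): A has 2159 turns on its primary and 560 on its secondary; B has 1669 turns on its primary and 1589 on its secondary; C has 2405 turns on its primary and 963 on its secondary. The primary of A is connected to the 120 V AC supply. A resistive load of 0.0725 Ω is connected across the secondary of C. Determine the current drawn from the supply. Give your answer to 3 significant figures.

I_supply ≈ 16.2 A

Secondary of A: V = 120.00 × 560/2159 = 31.126 V.
Secondary of B: V = 31.126 × 1589/1669 = 29.634 V.
Secondary of C: V = 29.634 × 963/2405 = 11.866 V.
I_load = 11.866/0.0725 = 163.67 A, so P_out = 11.866 × 163.67 = 1942.0 W.
All ideal ⇒ P_in = P_out, so I_supply = 1942.0/120 = 16.2 A.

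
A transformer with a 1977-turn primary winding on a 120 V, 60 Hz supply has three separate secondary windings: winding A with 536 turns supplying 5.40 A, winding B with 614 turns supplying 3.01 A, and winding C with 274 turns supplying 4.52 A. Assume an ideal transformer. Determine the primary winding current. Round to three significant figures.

V_A = 120 × 536/1977 = 32.534 V; V_B = 120 × 614/1977 = 37.269 V; V_C = 120 × 274/1977 = 16.631 V.
P_out = V_A I_A + V_B I_B + V_C I_C = 32.534×5.40 + 37.269×3.01 + 16.631×4.52 = 175.68 + 112.18 + 75.173 = 363.04 W.
Ideal ⇒ P_in = P_out, so I_p = P_out/V_p = 363.04/120 = 3.03 A.

I_p ≈ 3.03 A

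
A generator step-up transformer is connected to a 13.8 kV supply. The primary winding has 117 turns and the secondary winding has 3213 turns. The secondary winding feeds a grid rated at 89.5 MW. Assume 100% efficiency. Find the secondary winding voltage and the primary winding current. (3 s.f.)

V_s ≈ 379000 V, I_p ≈ 6490 A

V_s = V_p × N_s/N_p = 13800 × 3213/117 = 378970 V.
I_s = P/V_s = 8.95×10^7/378970 = 236.17 A.
I_p = I_s × N_s/N_p = 236.17 × 3213/117 = 6490 A.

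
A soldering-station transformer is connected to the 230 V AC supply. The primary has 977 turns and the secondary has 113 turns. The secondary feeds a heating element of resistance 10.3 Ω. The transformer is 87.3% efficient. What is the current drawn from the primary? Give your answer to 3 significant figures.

V_s = 230 × 113/977 = 26.602 V.
I_s = V_s/R = 26.602/10.3 = 2.5827 A.
P_out = V_s I_s = 26.602 × 2.5827 = 68.705 W.
P_in = P_out/η = 68.705/0.873 = 78.699 W.
I_p = P_in/V_p = 78.699/230 = 0.342 A.

I_p ≈ 0.342 A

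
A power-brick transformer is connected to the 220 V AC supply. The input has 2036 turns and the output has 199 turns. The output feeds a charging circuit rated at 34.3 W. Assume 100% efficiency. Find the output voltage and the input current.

V_out ≈ 21.5 V, I_in ≈ 0.156 A

V_out = V_in × N_out/N_in = 220 × 199/2036 = 21.503 V.
I_out = P/V_out = 34.3/21.503 = 1.5951 A.
I_in = I_out × N_out/N_in = 1.5951 × 199/2036 = 0.156 A.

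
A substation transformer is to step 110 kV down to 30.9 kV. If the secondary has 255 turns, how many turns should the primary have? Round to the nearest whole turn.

N_p = 908 turns

N_p/N_s = V_p/V_s, so N_p = 255 × 110000/30900 = 907.8 ≈ 908 turns.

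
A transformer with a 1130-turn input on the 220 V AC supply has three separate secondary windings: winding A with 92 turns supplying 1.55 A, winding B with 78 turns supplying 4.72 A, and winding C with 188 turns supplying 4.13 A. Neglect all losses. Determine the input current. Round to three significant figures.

I_in ≈ 1.14 A

V_A = 220 × 92/1130 = 17.912 V; V_B = 220 × 78/1130 = 15.186 V; V_C = 220 × 188/1130 = 36.602 V.
P_out = V_A I_A + V_B I_B + V_C I_C = 17.912×1.55 + 15.186×4.72 + 36.602×4.13 = 27.763 + 71.677 + 151.17 = 250.61 W.
Ideal ⇒ P_in = P_out, so I_in = P_out/V_in = 250.61/220 = 1.14 A.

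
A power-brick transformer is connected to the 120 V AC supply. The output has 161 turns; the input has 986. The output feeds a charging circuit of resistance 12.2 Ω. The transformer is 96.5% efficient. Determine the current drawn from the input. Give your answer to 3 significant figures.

V_out = 120 × 161/986 = 19.594 V.
I_out = V_out/R = 19.594/12.2 = 1.6061 A.
P_out = V_out I_out = 19.594 × 1.6061 = 31.470 W.
P_in = P_out/η = 31.470/0.965 = 32.612 W.
I_in = P_in/V_in = 32.612/120 = 0.272 A.

I_in ≈ 0.272 A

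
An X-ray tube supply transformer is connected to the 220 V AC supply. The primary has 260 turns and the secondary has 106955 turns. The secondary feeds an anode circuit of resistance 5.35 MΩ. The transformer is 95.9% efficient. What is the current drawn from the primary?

I_p ≈ 7.26 A

V_s = 220 × 106955/260 = 90500 V.
I_s = V_s/R = 90500/(5.35×10^6) = 0.016916 A.
P_out = V_s I_s = 90500 × 0.016916 = 1530.9 W.
P_in = P_out/η = 1530.9/0.959 = 1596.4 W.
I_p = P_in/V_p = 1596.4/220 = 7.26 A.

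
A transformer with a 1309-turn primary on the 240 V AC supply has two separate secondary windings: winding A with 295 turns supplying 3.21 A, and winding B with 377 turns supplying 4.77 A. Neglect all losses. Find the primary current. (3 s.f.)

I_p ≈ 2.10 A

V_A = 240 × 295/1309 = 54.087 V; V_B = 240 × 377/1309 = 69.121 V.
P_out = V_A I_A + V_B I_B = 54.087×3.21 + 69.121×4.77 = 173.62 + 329.71 = 503.33 W.
Ideal ⇒ P_in = P_out, so I_p = P_out/V_p = 503.33/240 = 2.10 A.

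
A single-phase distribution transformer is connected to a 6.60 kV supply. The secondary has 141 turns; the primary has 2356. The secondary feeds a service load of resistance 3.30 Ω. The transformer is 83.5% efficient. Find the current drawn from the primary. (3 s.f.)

V_s = 6600 × 141/2356 = 394.99 V.
I_s = V_s/R = 394.99/3.30 = 119.69 A.
P_out = V_s I_s = 394.99 × 119.69 = 47278 W.
P_in = P_out/η = 47278/0.835 = 56621 W.
I_p = P_in/V_p = 56621/6600 = 8.58 A.

I_p ≈ 8.58 A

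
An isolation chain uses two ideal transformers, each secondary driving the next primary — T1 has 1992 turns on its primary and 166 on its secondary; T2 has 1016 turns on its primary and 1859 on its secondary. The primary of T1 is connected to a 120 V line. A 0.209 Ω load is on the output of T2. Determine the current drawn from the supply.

I_supply ≈ 13.3 A

Secondary of T1: V = 120.00 × 166/1992 = 10.000 V.
Secondary of T2: V = 10.000 × 1859/1016 = 18.297 V.
I_load = 18.297/0.209 = 87.547 A, so P_out = 18.297 × 87.547 = 1601.9 W.
All ideal ⇒ P_in = P_out, so I_supply = 1601.9/120 = 13.3 A.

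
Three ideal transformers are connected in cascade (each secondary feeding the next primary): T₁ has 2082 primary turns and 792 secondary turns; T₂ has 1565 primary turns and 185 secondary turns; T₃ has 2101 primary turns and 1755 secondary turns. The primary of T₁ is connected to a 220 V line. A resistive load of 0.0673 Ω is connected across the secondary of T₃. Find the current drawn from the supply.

I_supply ≈ 4.61 A

After T₁: V = 220.00 × 792/2082 = 83.689 V.
After T₂: V = 83.689 × 185/1565 = 9.8929 V.
After T₃: V = 9.8929 × 1755/2101 = 8.2637 V.
I_load = 8.2637/0.0673 = 122.79 A, so P_out = 8.2637 × 122.79 = 1014.7 W.
All ideal ⇒ P_in = P_out, so I_supply = 1014.7/220 = 4.61 A.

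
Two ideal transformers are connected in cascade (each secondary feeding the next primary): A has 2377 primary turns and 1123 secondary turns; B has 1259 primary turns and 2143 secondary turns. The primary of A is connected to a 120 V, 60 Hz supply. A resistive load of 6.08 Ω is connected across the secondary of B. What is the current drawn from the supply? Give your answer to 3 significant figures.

After A: V = 120.00 × 1123/2377 = 56.693 V.
After B: V = 56.693 × 2143/1259 = 96.500 V.
I_load = 96.500/6.08 = 15.872 A, so P_out = 96.500 × 15.872 = 1531.6 W.
All ideal ⇒ P_in = P_out, so I_supply = 1531.6/120 = 12.8 A.

I_supply ≈ 12.8 A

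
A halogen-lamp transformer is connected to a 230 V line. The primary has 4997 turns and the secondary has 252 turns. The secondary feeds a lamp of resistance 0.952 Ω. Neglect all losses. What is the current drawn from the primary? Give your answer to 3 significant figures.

I_p ≈ 0.614 A

V_s = V_p × N_s/N_p = 230 × 252/4997 = 11.599 V.
I_s = V_s/R = 11.599/0.952 = 12.184 A.
For an ideal transformer I_p N_p = I_s N_s, so I_p = 12.184 × 252/4997 = 0.614 A.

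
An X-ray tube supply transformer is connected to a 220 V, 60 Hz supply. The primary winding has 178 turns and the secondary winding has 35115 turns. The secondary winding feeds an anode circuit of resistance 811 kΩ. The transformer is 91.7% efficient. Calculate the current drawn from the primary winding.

V_s = 220 × 35115/178 = 43401 V.
I_s = V_s/R = 43401/811000 = 0.053515 A.
P_out = V_s I_s = 43401 × 0.053515 = 2322.6 W.
P_in = P_out/η = 2322.6/0.917 = 2532.8 W.
I_p = P_in/V_p = 2532.8/220 = 11.5 A.

I_p ≈ 11.5 A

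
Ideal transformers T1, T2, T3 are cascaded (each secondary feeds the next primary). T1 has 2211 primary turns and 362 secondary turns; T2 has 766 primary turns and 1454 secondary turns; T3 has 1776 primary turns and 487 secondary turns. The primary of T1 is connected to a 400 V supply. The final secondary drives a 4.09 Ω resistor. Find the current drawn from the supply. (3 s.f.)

Secondary of T1: V = 400.00 × 362/2211 = 65.491 V.
Secondary of T2: V = 65.491 × 1454/766 = 124.31 V.
Secondary of T3: V = 124.31 × 487/1776 = 34.088 V.
I_load = 34.088/4.09 = 8.3345 A, so P_out = 34.088 × 8.3345 = 284.11 W.
All ideal ⇒ P_in = P_out, so I_supply = 284.11/400 = 0.710 A.

I_supply ≈ 0.710 A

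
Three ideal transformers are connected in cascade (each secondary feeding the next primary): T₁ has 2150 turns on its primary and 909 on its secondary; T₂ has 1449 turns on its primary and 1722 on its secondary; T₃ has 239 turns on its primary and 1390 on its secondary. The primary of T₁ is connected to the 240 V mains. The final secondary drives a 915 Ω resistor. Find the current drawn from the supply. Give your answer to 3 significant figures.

Secondary of T₁: V = 240.00 × 909/2150 = 101.47 V.
Secondary of T₂: V = 101.47 × 1722/1449 = 120.59 V.
Secondary of T₃: V = 120.59 × 1390/239 = 701.32 V.
I_load = 701.32/915 = 0.76647 A, so P_out = 701.32 × 0.76647 = 537.55 W.
All ideal ⇒ P_in = P_out, so I_supply = 537.55/240 = 2.24 A.

I_supply ≈ 2.24 A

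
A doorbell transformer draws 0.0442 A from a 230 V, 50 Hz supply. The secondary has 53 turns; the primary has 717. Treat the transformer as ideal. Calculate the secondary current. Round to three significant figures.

I_s ≈ 0.598 A

I_s/I_p = N_p/N_s, so I_s = 0.0442 × 717/53 = 0.598 A.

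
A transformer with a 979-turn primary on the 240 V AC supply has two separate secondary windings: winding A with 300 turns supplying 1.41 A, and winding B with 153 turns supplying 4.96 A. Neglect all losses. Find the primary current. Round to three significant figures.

I_p ≈ 1.21 A

V_A = 240 × 300/979 = 73.544 V; V_B = 240 × 153/979 = 37.508 V.
P_out = V_A I_A + V_B I_B = 73.544×1.41 + 37.508×4.96 = 103.70 + 186.04 = 289.74 W.
Ideal ⇒ P_in = P_out, so I_p = P_out/V_p = 289.74/240 = 1.21 A.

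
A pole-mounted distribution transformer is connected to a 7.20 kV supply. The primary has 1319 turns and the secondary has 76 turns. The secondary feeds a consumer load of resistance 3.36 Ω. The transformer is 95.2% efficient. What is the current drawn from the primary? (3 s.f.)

V_s = 7200 × 76/1319 = 414.86 V.
I_s = V_s/R = 414.86/3.36 = 123.47 A.
P_out = V_s I_s = 414.86 × 123.47 = 51223 W.
P_in = P_out/η = 51223/0.952 = 53805 W.
I_p = P_in/V_p = 53805/7200 = 7.47 A.

I_p ≈ 7.47 A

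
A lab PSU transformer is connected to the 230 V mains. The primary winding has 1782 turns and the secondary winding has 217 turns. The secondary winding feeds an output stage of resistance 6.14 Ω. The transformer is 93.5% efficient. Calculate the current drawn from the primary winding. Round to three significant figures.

I_p ≈ 0.594 A

V_s = 230 × 217/1782 = 28.008 V.
I_s = V_s/R = 28.008/6.14 = 4.5615 A.
P_out = V_s I_s = 28.008 × 4.5615 = 127.76 W.
P_in = P_out/η = 127.76/0.935 = 136.64 W.
I_p = P_in/V_p = 136.64/230 = 0.594 A.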